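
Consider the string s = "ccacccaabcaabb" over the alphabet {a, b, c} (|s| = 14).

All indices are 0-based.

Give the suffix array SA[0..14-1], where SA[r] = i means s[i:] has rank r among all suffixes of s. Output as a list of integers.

[10, 6, 11, 7, 2, 13, 12, 8, 9, 5, 1, 4, 0, 3]

rank→(start, suffix):
  0 → (10, 'aabb')
  1 → (6, 'aabcaabb')
  2 → (11, 'abb')
  3 → (7, 'abcaabb')
  4 → (2, 'acccaabcaabb')
  5 → (13, 'b')
  6 → (12, 'bb')
  7 → (8, 'bcaabb')
  8 → (9, 'caabb')
  9 → (5, 'caabcaabb')
  10 → (1, 'cacccaabcaabb')
  11 → (4, 'ccaabcaabb')
  12 → (0, 'ccacccaabcaabb')
  13 → (3, 'cccaabcaabb')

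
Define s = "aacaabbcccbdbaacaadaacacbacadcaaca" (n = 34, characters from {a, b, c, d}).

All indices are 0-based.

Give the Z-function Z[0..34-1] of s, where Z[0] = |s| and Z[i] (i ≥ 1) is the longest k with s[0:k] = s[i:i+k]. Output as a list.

[34, 1, 0, 2, 1, 0, 0, 0, 0, 0, 0, 0, 0, 5, 1, 0, 2, 1, 0, 4, 1, 0, 1, 0, 0, 1, 0, 1, 0, 0, 4, 1, 0, 1]

Z[0]=34
i=1: i≥r, start 0; Z[1]=1 extend→box=[1,2)
i=2: i≥r, start 0; Z[2]=0
i=3: i≥r, start 0; Z[3]=2 extend→box=[3,5)
i=4: min(r-i=1, Z[1]=1)=1; Z[4]=1
i=5: i≥r, start 0; Z[5]=0
i=6: i≥r, start 0; Z[6]=0
i=7: i≥r, start 0; Z[7]=0
i=8: i≥r, start 0; Z[8]=0
i=9: i≥r, start 0; Z[9]=0
i=10: i≥r, start 0; Z[10]=0
i=11: i≥r, start 0; Z[11]=0
i=12: i≥r, start 0; Z[12]=0
i=13: i≥r, start 0; Z[13]=5 extend→box=[13,18)
i=14: min(r-i=4, Z[1]=1)=1; Z[14]=1
i=15: min(r-i=3, Z[2]=0)=0; Z[15]=0
i=16: min(r-i=2, Z[3]=2)=2; Z[16]=2
i=17: min(r-i=1, Z[4]=1)=1; Z[17]=1
i=18: i≥r, start 0; Z[18]=0
i=19: i≥r, start 0; Z[19]=4 extend→box=[19,23)
i=20: min(r-i=3, Z[1]=1)=1; Z[20]=1
i=21: min(r-i=2, Z[2]=0)=0; Z[21]=0
i=22: min(r-i=1, Z[3]=2)=1; Z[22]=1
i=23: i≥r, start 0; Z[23]=0
i=24: i≥r, start 0; Z[24]=0
i=25: i≥r, start 0; Z[25]=1 extend→box=[25,26)
i=26: i≥r, start 0; Z[26]=0
i=27: i≥r, start 0; Z[27]=1 extend→box=[27,28)
i=28: i≥r, start 0; Z[28]=0
i=29: i≥r, start 0; Z[29]=0
i=30: i≥r, start 0; Z[30]=4 extend→box=[30,34)
i=31: min(r-i=3, Z[1]=1)=1; Z[31]=1
i=32: min(r-i=2, Z[2]=0)=0; Z[32]=0
i=33: min(r-i=1, Z[3]=2)=1; Z[33]=1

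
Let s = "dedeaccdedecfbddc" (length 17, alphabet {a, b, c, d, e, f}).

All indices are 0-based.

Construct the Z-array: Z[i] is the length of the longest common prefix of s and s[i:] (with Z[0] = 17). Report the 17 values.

Z[0]=17
i=1: fresh scan; Z[1]=0
i=2: fresh scan; Z[2]=2 extend→box=[2,4)
i=3: min(r-i=1, Z[1]=0)=0; Z[3]=0
i=4: fresh scan; Z[4]=0
i=5: fresh scan; Z[5]=0
i=6: fresh scan; Z[6]=0
i=7: fresh scan; Z[7]=4 extend→box=[7,11)
i=8: min(r-i=3, Z[1]=0)=0; Z[8]=0
i=9: min(r-i=2, Z[2]=2)=2; Z[9]=2
i=10: min(r-i=1, Z[3]=0)=0; Z[10]=0
i=11: fresh scan; Z[11]=0
i=12: fresh scan; Z[12]=0
i=13: fresh scan; Z[13]=0
i=14: fresh scan; Z[14]=1 extend→box=[14,15)
i=15: fresh scan; Z[15]=1 extend→box=[15,16)
i=16: fresh scan; Z[16]=0

[17, 0, 2, 0, 0, 0, 0, 4, 0, 2, 0, 0, 0, 0, 1, 1, 0]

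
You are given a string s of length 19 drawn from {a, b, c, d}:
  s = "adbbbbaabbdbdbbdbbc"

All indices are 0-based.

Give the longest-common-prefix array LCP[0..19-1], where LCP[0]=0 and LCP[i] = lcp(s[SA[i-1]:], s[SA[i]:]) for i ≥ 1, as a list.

[0, 1, 1, 0, 1, 2, 3, 2, 2, 4, 1, 1, 4, 3, 0, 0, 3, 3, 2]

rank | idx | suffix
   0 |   6 | aabbdbdbbdbbc
   1 |   7 | abbdbdbbdbbc
   2 |   0 | adbbbbaabbdbdbbdbbc
   3 |   5 | baabbdbdbbdbbc
   4 |   4 | bbaabbdbdbbdbbc
   5 |   3 | bbbaabbdbdbbdbbc
   6 |   2 | bbbbaabbdbdbbdbbc
   7 |  16 | bbc
   8 |  13 | bbdbbc
   9 |   8 | bbdbdbbdbbc
  10 |  17 | bc
  11 |  14 | bdbbc
  12 |  11 | bdbbdbbc
  13 |   9 | bdbdbbdbbc
  14 |  18 | c
  15 |   1 | dbbbbaabbdbdbbdbbc
  16 |  15 | dbbc
  17 |  12 | dbbdbbc
  18 |  10 | dbdbbdbbc

SA = [6, 7, 0, 5, 4, 3, 2, 16, 13, 8, 17, 14, 11, 9, 18, 1, 15, 12, 10]
[i] adj suffixes → lcp
  [1] 6/7 → 1 ('a')
  [2] 7/0 → 1 ('a')
  [3] 0/5 → 0 ('')
  [4] 5/4 → 1 ('b')
  [5] 4/3 → 2 ('bb')
  [6] 3/2 → 3 ('bbb')
  [7] 2/16 → 2 ('bb')
  [8] 16/13 → 2 ('bb')
  [9] 13/8 → 4 ('bbdb')
  [10] 8/17 → 1 ('b')
  [11] 17/14 → 1 ('b')
  [12] 14/11 → 4 ('bdbb')
  [13] 11/9 → 3 ('bdb')
  [14] 9/18 → 0 ('')
  [15] 18/1 → 0 ('')
  [16] 1/15 → 3 ('dbb')
  [17] 15/12 → 3 ('dbb')
  [18] 12/10 → 2 ('db')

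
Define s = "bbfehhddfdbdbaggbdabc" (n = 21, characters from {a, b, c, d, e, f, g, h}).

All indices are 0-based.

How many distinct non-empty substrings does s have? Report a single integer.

216

sorted suffixes:
  #0 SA[0]=18  'abc'
  #1 SA[1]=13  'aggbdabc'
  #2 SA[2]=12  'baggbdabc'
  #3 SA[3]=0  'bbfehhddfdbdbaggbdabc'
  #4 SA[4]=19  'bc'
  #5 SA[5]=16  'bdabc'
  #6 SA[6]=10  'bdbaggbdabc'
  #7 SA[7]=1  'bfehhddfdbdbaggbdabc'
  #8 SA[8]=20  'c'
  #9 SA[9]=17  'dabc'
  #10 SA[10]=11  'dbaggbdabc'
  #11 SA[11]=9  'dbdbaggbdabc'
  #12 SA[12]=6  'ddfdbdbaggbdabc'
  #13 SA[13]=7  'dfdbdbaggbdabc'
  #14 SA[14]=3  'ehhddfdbdbaggbdabc'
  #15 SA[15]=8  'fdbdbaggbdabc'
  #16 SA[16]=2  'fehhddfdbdbaggbdabc'
  #17 SA[17]=15  'gbdabc'
  #18 SA[18]=14  'ggbdabc'
  #19 SA[19]=5  'hddfdbdbaggbdabc'
  #20 SA[20]=4  'hhddfdbdbaggbdabc'

SA = [18, 13, 12, 0, 19, 16, 10, 1, 20, 17, 11, 9, 6, 7, 3, 8, 2, 15, 14, 5, 4]
rank  pair      lcp
   1  s[18:],s[13:]  1  'a'
   2  s[13:],s[12:]  0  ''
   3  s[12:],s[0:]  1  'b'
   4  s[0:],s[19:]  1  'b'
   5  s[19:],s[16:]  1  'b'
   6  s[16:],s[10:]  2  'bd'
   7  s[10:],s[1:]  1  'b'
   8  s[1:],s[20:]  0  ''
   9  s[20:],s[17:]  0  ''
  10  s[17:],s[11:]  1  'd'
  11  s[11:],s[9:]  2  'db'
  12  s[9:],s[6:]  1  'd'
  13  s[6:],s[7:]  1  'd'
  14  s[7:],s[3:]  0  ''
  15  s[3:],s[8:]  0  ''
  16  s[8:],s[2:]  1  'f'
  17  s[2:],s[15:]  0  ''
  18  s[15:],s[14:]  1  'g'
  19  s[14:],s[5:]  0  ''
  20  s[5:],s[4:]  1  'h'

n(n+1)/2 = 21·22/2 = 231
Σ LCP = 0 + 1 + 0 + 1 + 1 + 1 + 2 + 1 + 0 + 0 + 1 + 2 + 1 + 1 + 0 + 0 + 1 + 0 + 1 + 0 + 1 = 15
distinct = 231 − 15 = 216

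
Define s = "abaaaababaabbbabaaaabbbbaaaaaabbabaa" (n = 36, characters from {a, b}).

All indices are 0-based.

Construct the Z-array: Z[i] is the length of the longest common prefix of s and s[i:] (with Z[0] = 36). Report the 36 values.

Z[0]=36
i=1: fresh scan; Z[1]=0
i=2: fresh scan; Z[2]=1 extend→box=[2,3)
i=3: fresh scan; Z[3]=1 extend→box=[3,4)
i=4: fresh scan; Z[4]=1 extend→box=[4,5)
i=5: fresh scan; Z[5]=3 extend→box=[5,8)
i=6: min(r-i=2, Z[1]=0)=0; Z[6]=0
i=7: min(r-i=1, Z[2]=1)=1; Z[7]=4 extend→box=[7,11)
i=8: min(r-i=3, Z[1]=0)=0; Z[8]=0
i=9: min(r-i=2, Z[2]=1)=1; Z[9]=1
i=10: min(r-i=1, Z[3]=1)=1; Z[10]=2 extend→box=[10,12)
i=11: min(r-i=1, Z[1]=0)=0; Z[11]=0
i=12: fresh scan; Z[12]=0
i=13: fresh scan; Z[13]=0
i=14: fresh scan; Z[14]=7 extend→box=[14,21)
i=15: min(r-i=6, Z[1]=0)=0; Z[15]=0
i=16: min(r-i=5, Z[2]=1)=1; Z[16]=1
i=17: min(r-i=4, Z[3]=1)=1; Z[17]=1
i=18: min(r-i=3, Z[4]=1)=1; Z[18]=1
i=19: min(r-i=2, Z[5]=3)=2; Z[19]=2
i=20: min(r-i=1, Z[6]=0)=0; Z[20]=0
i=21: fresh scan; Z[21]=0
i=22: fresh scan; Z[22]=0
i=23: fresh scan; Z[23]=0
i=24: fresh scan; Z[24]=1 extend→box=[24,25)
i=25: fresh scan; Z[25]=1 extend→box=[25,26)
i=26: fresh scan; Z[26]=1 extend→box=[26,27)
i=27: fresh scan; Z[27]=1 extend→box=[27,28)
i=28: fresh scan; Z[28]=1 extend→box=[28,29)
i=29: fresh scan; Z[29]=2 extend→box=[29,31)
i=30: min(r-i=1, Z[1]=0)=0; Z[30]=0
i=31: fresh scan; Z[31]=0
i=32: fresh scan; Z[32]=4 extend→box=[32,36)
i=33: min(r-i=3, Z[1]=0)=0; Z[33]=0
i=34: min(r-i=2, Z[2]=1)=1; Z[34]=1
i=35: min(r-i=1, Z[3]=1)=1; Z[35]=1

[36, 0, 1, 1, 1, 3, 0, 4, 0, 1, 2, 0, 0, 0, 7, 0, 1, 1, 1, 2, 0, 0, 0, 0, 1, 1, 1, 1, 1, 2, 0, 0, 4, 0, 1, 1]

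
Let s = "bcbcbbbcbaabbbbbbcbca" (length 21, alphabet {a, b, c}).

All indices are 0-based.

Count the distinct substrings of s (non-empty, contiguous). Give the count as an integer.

184

sorted suffixes:
  #0 SA[0]=20  'a'
  #1 SA[1]=9  'aabbbbbbcbca'
  #2 SA[2]=10  'abbbbbbcbca'
  #3 SA[3]=8  'baabbbbbbcbca'
  #4 SA[4]=11  'bbbbbbcbca'
  #5 SA[5]=12  'bbbbbcbca'
  #6 SA[6]=13  'bbbbcbca'
  #7 SA[7]=4  'bbbcbaabbbbbbcbca'
  #8 SA[8]=14  'bbbcbca'
  #9 SA[9]=5  'bbcbaabbbbbbcbca'
  #10 SA[10]=15  'bbcbca'
  #11 SA[11]=18  'bca'
  #12 SA[12]=6  'bcbaabbbbbbcbca'
  #13 SA[13]=2  'bcbbbcbaabbbbbbcbca'
  #14 SA[14]=16  'bcbca'
  #15 SA[15]=0  'bcbcbbbcbaabbbbbbcbca'
  #16 SA[16]=19  'ca'
  #17 SA[17]=7  'cbaabbbbbbcbca'
  #18 SA[18]=3  'cbbbcbaabbbbbbcbca'
  #19 SA[19]=17  'cbca'
  #20 SA[20]=1  'cbcbbbcbaabbbbbbcbca'

SA = [20, 9, 10, 8, 11, 12, 13, 4, 14, 5, 15, 18, 6, 2, 16, 0, 19, 7, 3, 17, 1]
[i] adj suffixes → lcp
  [1] 20/9 → 1 ('a')
  [2] 9/10 → 1 ('a')
  [3] 10/8 → 0 ('')
  [4] 8/11 → 1 ('b')
  [5] 11/12 → 5 ('bbbbb')
  [6] 12/13 → 4 ('bbbb')
  [7] 13/4 → 3 ('bbb')
  [8] 4/14 → 5 ('bbbcb')
  [9] 14/5 → 2 ('bb')
  [10] 5/15 → 4 ('bbcb')
  [11] 15/18 → 1 ('b')
  [12] 18/6 → 2 ('bc')
  [13] 6/2 → 3 ('bcb')
  [14] 2/16 → 3 ('bcb')
  [15] 16/0 → 4 ('bcbc')
  [16] 0/19 → 0 ('')
  [17] 19/7 → 1 ('c')
  [18] 7/3 → 2 ('cb')
  [19] 3/17 → 2 ('cb')
  [20] 17/1 → 3 ('cbc')

n(n+1)/2 = 21·22/2 = 231
Σ LCP = 0 + 1 + 1 + 0 + 1 + 5 + 4 + 3 + 5 + 2 + 4 + 1 + 2 + 3 + 3 + 4 + 0 + 1 + 2 + 2 + 3 = 47
distinct = 231 − 47 = 184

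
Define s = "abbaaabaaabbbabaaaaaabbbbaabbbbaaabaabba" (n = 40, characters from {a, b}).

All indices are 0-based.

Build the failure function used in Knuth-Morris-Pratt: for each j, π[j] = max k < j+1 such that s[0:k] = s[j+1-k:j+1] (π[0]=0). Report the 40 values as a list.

[0, 0, 0, 1, 1, 1, 2, 1, 1, 1, 2, 3, 0, 1, 2, 1, 1, 1, 1, 1, 1, 2, 3, 0, 0, 1, 1, 2, 3, 0, 0, 1, 1, 1, 2, 1, 1, 2, 3, 4]

π[0] = 0
j=1 s[j]='b': π[1]=0 (border '')
j=2 s[j]='b': π[2]=0 (border '')
j=3 s[j]='a': π[3]=1 (border 'a')
j=4 s[j]='a': k: 1→0; π[4]=1 (border 'a')
j=5 s[j]='a': k: 1→0; π[5]=1 (border 'a')
j=6 s[j]='b': π[6]=2 (border 'ab')
j=7 s[j]='a': k: 2→0; π[7]=1 (border 'a')
j=8 s[j]='a': k: 1→0; π[8]=1 (border 'a')
j=9 s[j]='a': k: 1→0; π[9]=1 (border 'a')
j=10 s[j]='b': π[10]=2 (border 'ab')
j=11 s[j]='b': π[11]=3 (border 'abb')
j=12 s[j]='b': k: 3→0; π[12]=0 (border '')
j=13 s[j]='a': π[13]=1 (border 'a')
j=14 s[j]='b': π[14]=2 (border 'ab')
j=15 s[j]='a': k: 2→0; π[15]=1 (border 'a')
j=16 s[j]='a': k: 1→0; π[16]=1 (border 'a')
j=17 s[j]='a': k: 1→0; π[17]=1 (border 'a')
j=18 s[j]='a': k: 1→0; π[18]=1 (border 'a')
j=19 s[j]='a': k: 1→0; π[19]=1 (border 'a')
j=20 s[j]='a': k: 1→0; π[20]=1 (border 'a')
j=21 s[j]='b': π[21]=2 (border 'ab')
j=22 s[j]='b': π[22]=3 (border 'abb')
j=23 s[j]='b': k: 3→0; π[23]=0 (border '')
j=24 s[j]='b': π[24]=0 (border '')
j=25 s[j]='a': π[25]=1 (border 'a')
j=26 s[j]='a': k: 1→0; π[26]=1 (border 'a')
j=27 s[j]='b': π[27]=2 (border 'ab')
j=28 s[j]='b': π[28]=3 (border 'abb')
j=29 s[j]='b': k: 3→0; π[29]=0 (border '')
j=30 s[j]='b': π[30]=0 (border '')
j=31 s[j]='a': π[31]=1 (border 'a')
j=32 s[j]='a': k: 1→0; π[32]=1 (border 'a')
j=33 s[j]='a': k: 1→0; π[33]=1 (border 'a')
j=34 s[j]='b': π[34]=2 (border 'ab')
j=35 s[j]='a': k: 2→0; π[35]=1 (border 'a')
j=36 s[j]='a': k: 1→0; π[36]=1 (border 'a')
j=37 s[j]='b': π[37]=2 (border 'ab')
j=38 s[j]='b': π[38]=3 (border 'abb')
j=39 s[j]='a': π[39]=4 (border 'abba')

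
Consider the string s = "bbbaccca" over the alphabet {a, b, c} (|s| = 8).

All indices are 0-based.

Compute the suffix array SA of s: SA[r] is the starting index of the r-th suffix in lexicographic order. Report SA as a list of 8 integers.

sorted suffixes:
  #0 SA[0]=7  'a'
  #1 SA[1]=3  'accca'
  #2 SA[2]=2  'baccca'
  #3 SA[3]=1  'bbaccca'
  #4 SA[4]=0  'bbbaccca'
  #5 SA[5]=6  'ca'
  #6 SA[6]=5  'cca'
  #7 SA[7]=4  'ccca'

[7, 3, 2, 1, 0, 6, 5, 4]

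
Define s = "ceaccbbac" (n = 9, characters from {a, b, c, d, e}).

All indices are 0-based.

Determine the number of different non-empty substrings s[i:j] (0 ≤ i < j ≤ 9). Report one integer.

rank→(start, suffix):
  0 → (7, 'ac')
  1 → (2, 'accbbac')
  2 → (6, 'bac')
  3 → (5, 'bbac')
  4 → (8, 'c')
  5 → (4, 'cbbac')
  6 → (3, 'ccbbac')
  7 → (0, 'ceaccbbac')
  8 → (1, 'eaccbbac')

SA = [7, 2, 6, 5, 8, 4, 3, 0, 1]
[i] adj suffixes → lcp
  [1] 7/2 → 2 ('ac')
  [2] 2/6 → 0 ('')
  [3] 6/5 → 1 ('b')
  [4] 5/8 → 0 ('')
  [5] 8/4 → 1 ('c')
  [6] 4/3 → 1 ('c')
  [7] 3/0 → 1 ('c')
  [8] 0/1 → 0 ('')

n(n+1)/2 = 9·10/2 = 45
Σ LCP = 0 + 2 + 0 + 1 + 0 + 1 + 1 + 1 + 0 = 6
distinct = 45 − 6 = 39

39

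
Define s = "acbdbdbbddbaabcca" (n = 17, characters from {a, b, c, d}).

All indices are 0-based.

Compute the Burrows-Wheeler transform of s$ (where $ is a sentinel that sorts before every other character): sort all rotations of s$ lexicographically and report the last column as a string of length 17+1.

acba$ddadcbcabdbbb

rank  rotation            last
    0  $acbdbdbbddbaabcca  a
    1  a$acbdbdbbddbaabcc  c
    2  aabcca$acbdbdbbddb  b
    3  abcca$acbdbdbbddba  a
    4  acbdbdbbddbaabcca$  $
    5  baabcca$acbdbdbbdd  d
    6  bbddbaabcca$acbdbd  d
    7  bcca$acbdbdbbddbaa  a
    8  bdbbddbaabcca$acbd  d
    9  bdbdbbddbaabcca$ac  c
   10  bddbaabcca$acbdbdb  b
   11  ca$acbdbdbbddbaabc  c
   12  cbdbdbbddbaabcca$a  a
   13  cca$acbdbdbbddbaab  b
   14  dbaabcca$acbdbdbbd  d
   15  dbbddbaabcca$acbdb  b
   16  dbdbbddbaabcca$acb  b
   17  ddbaabcca$acbdbdbb  b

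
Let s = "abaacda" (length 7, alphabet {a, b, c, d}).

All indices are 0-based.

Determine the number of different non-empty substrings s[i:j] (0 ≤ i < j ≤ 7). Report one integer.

sorted suffixes:
  #0 SA[0]=6  'a'
  #1 SA[1]=2  'aacda'
  #2 SA[2]=0  'abaacda'
  #3 SA[3]=3  'acda'
  #4 SA[4]=1  'baacda'
  #5 SA[5]=4  'cda'
  #6 SA[6]=5  'da'

SA = [6, 2, 0, 3, 1, 4, 5]
rank  pair      lcp
   1  s[6:],s[2:]  1  'a'
   2  s[2:],s[0:]  1  'a'
   3  s[0:],s[3:]  1  'a'
   4  s[3:],s[1:]  0  ''
   5  s[1:],s[4:]  0  ''
   6  s[4:],s[5:]  0  ''

n(n+1)/2 = 7·8/2 = 28
Σ LCP = 0 + 1 + 1 + 1 + 0 + 0 + 0 = 3
distinct = 28 − 3 = 25

25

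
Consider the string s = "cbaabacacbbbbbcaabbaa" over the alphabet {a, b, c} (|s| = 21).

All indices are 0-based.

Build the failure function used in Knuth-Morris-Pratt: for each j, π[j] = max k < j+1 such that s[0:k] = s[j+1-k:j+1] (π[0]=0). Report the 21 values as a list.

[0, 0, 0, 0, 0, 0, 1, 0, 1, 2, 0, 0, 0, 0, 1, 0, 0, 0, 0, 0, 0]

π[0] = 0
j=1 s[j]='b': π[1]=0 (border '')
j=2 s[j]='a': π[2]=0 (border '')
j=3 s[j]='a': π[3]=0 (border '')
j=4 s[j]='b': π[4]=0 (border '')
j=5 s[j]='a': π[5]=0 (border '')
j=6 s[j]='c': π[6]=1 (border 'c')
j=7 s[j]='a': k: 1→0; π[7]=0 (border '')
j=8 s[j]='c': π[8]=1 (border 'c')
j=9 s[j]='b': π[9]=2 (border 'cb')
j=10 s[j]='b': k: 2→0; π[10]=0 (border '')
j=11 s[j]='b': π[11]=0 (border '')
j=12 s[j]='b': π[12]=0 (border '')
j=13 s[j]='b': π[13]=0 (border '')
j=14 s[j]='c': π[14]=1 (border 'c')
j=15 s[j]='a': k: 1→0; π[15]=0 (border '')
j=16 s[j]='a': π[16]=0 (border '')
j=17 s[j]='b': π[17]=0 (border '')
j=18 s[j]='b': π[18]=0 (border '')
j=19 s[j]='a': π[19]=0 (border '')
j=20 s[j]='a': π[20]=0 (border '')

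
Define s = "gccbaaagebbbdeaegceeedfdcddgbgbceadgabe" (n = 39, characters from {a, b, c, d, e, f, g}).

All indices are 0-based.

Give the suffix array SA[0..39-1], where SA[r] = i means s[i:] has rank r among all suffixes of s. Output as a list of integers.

[4, 5, 36, 33, 14, 6, 3, 9, 10, 30, 11, 37, 28, 2, 1, 24, 31, 17, 23, 25, 12, 21, 34, 26, 38, 32, 13, 8, 20, 19, 18, 15, 22, 35, 29, 27, 0, 16, 7]

sorted suffixes:
  #0 SA[0]=4  'aaagebbbdeaegceeedfdcddgbgbceadgabe'
  #1 SA[1]=5  'aagebbbdeaegceeedfdcddgbgbceadgabe'
  #2 SA[2]=36  'abe'
  #3 SA[3]=33  'adgabe'
  #4 SA[4]=14  'aegceeedfdcddgbgbceadgabe'
  #5 SA[5]=6  'agebbbdeaegceeedfdcddgbgbceadgabe'
  #6 SA[6]=3  'baaagebbbdeaegceeedfdcddgbgbceadgabe'
  #7 SA[7]=9  'bbbdeaegceeedfdcddgbgbceadgabe'
  #8 SA[8]=10  'bbdeaegceeedfdcddgbgbceadgabe'
  #9 SA[9]=30  'bceadgabe'
  #10 SA[10]=11  'bdeaegceeedfdcddgbgbceadgabe'
  #11 SA[11]=37  'be'
  #12 SA[12]=28  'bgbceadgabe'
  #13 SA[13]=2  'cbaaagebbbdeaegceeedfdcddgbgbceadgabe'
  #14 SA[14]=1  'ccbaaagebbbdeaegceeedfdcddgbgbceadgabe'
  #15 SA[15]=24  'cddgbgbceadgabe'
  #16 SA[16]=31  'ceadgabe'
  #17 SA[17]=17  'ceeedfdcddgbgbceadgabe'
  #18 SA[18]=23  'dcddgbgbceadgabe'
  #19 SA[19]=25  'ddgbgbceadgabe'
  #20 SA[20]=12  'deaegceeedfdcddgbgbceadgabe'
  #21 SA[21]=21  'dfdcddgbgbceadgabe'
  #22 SA[22]=34  'dgabe'
  #23 SA[23]=26  'dgbgbceadgabe'
  #24 SA[24]=38  'e'
  #25 SA[25]=32  'eadgabe'
  #26 SA[26]=13  'eaegceeedfdcddgbgbceadgabe'
  #27 SA[27]=8  'ebbbdeaegceeedfdcddgbgbceadgabe'
  #28 SA[28]=20  'edfdcddgbgbceadgabe'
  #29 SA[29]=19  'eedfdcddgbgbceadgabe'
  #30 SA[30]=18  'eeedfdcddgbgbceadgabe'
  #31 SA[31]=15  'egceeedfdcddgbgbceadgabe'
  #32 SA[32]=22  'fdcddgbgbceadgabe'
  #33 SA[33]=35  'gabe'
  #34 SA[34]=29  'gbceadgabe'
  #35 SA[35]=27  'gbgbceadgabe'
  #36 SA[36]=0  'gccbaaagebbbdeaegceeedfdcddgbgbceadgabe'
  #37 SA[37]=16  'gceeedfdcddgbgbceadgabe'
  #38 SA[38]=7  'gebbbdeaegceeedfdcddgbgbceadgabe'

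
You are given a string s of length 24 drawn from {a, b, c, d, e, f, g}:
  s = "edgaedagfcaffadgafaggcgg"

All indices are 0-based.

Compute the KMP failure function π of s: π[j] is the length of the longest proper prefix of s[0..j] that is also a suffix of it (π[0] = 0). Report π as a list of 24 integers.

[0, 0, 0, 0, 1, 2, 0, 0, 0, 0, 0, 0, 0, 0, 0, 0, 0, 0, 0, 0, 0, 0, 0, 0]

π[0] = 0
j=1 s[j]='d': π[1]=0 (border '')
j=2 s[j]='g': π[2]=0 (border '')
j=3 s[j]='a': π[3]=0 (border '')
j=4 s[j]='e': π[4]=1 (border 'e')
j=5 s[j]='d': π[5]=2 (border 'ed')
j=6 s[j]='a': k: 2→0; π[6]=0 (border '')
j=7 s[j]='g': π[7]=0 (border '')
j=8 s[j]='f': π[8]=0 (border '')
j=9 s[j]='c': π[9]=0 (border '')
j=10 s[j]='a': π[10]=0 (border '')
j=11 s[j]='f': π[11]=0 (border '')
j=12 s[j]='f': π[12]=0 (border '')
j=13 s[j]='a': π[13]=0 (border '')
j=14 s[j]='d': π[14]=0 (border '')
j=15 s[j]='g': π[15]=0 (border '')
j=16 s[j]='a': π[16]=0 (border '')
j=17 s[j]='f': π[17]=0 (border '')
j=18 s[j]='a': π[18]=0 (border '')
j=19 s[j]='g': π[19]=0 (border '')
j=20 s[j]='g': π[20]=0 (border '')
j=21 s[j]='c': π[21]=0 (border '')
j=22 s[j]='g': π[22]=0 (border '')
j=23 s[j]='g': π[23]=0 (border '')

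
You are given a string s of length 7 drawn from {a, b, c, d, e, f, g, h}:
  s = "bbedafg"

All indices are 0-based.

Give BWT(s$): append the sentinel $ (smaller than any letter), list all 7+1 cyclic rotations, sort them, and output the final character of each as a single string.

gd$bebaf

rank  rotation  last
    0  $bbedafg  g
    1  afg$bbed  d
    2  bbedafg$  $
    3  bedafg$b  b
    4  dafg$bbe  e
    5  edafg$bb  b
    6  fg$bbeda  a
    7  g$bbedaf  f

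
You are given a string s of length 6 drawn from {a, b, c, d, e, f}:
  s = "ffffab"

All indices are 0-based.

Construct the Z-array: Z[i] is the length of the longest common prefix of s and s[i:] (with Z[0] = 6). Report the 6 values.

Z[0]=6
i=1: outside box; Z[1]=3 extend→box=[1,4)
i=2: min(r-i=2, Z[1]=3)=2; Z[2]=2
i=3: min(r-i=1, Z[2]=2)=1; Z[3]=1
i=4: outside box; Z[4]=0
i=5: outside box; Z[5]=0

[6, 3, 2, 1, 0, 0]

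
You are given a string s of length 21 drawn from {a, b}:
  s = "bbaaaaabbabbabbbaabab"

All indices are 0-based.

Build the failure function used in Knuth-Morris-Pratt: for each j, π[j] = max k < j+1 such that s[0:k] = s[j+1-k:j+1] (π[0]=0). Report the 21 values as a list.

[0, 1, 0, 0, 0, 0, 0, 1, 2, 3, 1, 2, 3, 1, 2, 2, 3, 4, 1, 0, 1]

π[0] = 0
j=1 s[j]='b': π[1]=1 (border 'b')
j=2 s[j]='a': k: 1→0; π[2]=0 (border '')
j=3 s[j]='a': π[3]=0 (border '')
j=4 s[j]='a': π[4]=0 (border '')
j=5 s[j]='a': π[5]=0 (border '')
j=6 s[j]='a': π[6]=0 (border '')
j=7 s[j]='b': π[7]=1 (border 'b')
j=8 s[j]='b': π[8]=2 (border 'bb')
j=9 s[j]='a': π[9]=3 (border 'bba')
j=10 s[j]='b': k: 3→0; π[10]=1 (border 'b')
j=11 s[j]='b': π[11]=2 (border 'bb')
j=12 s[j]='a': π[12]=3 (border 'bba')
j=13 s[j]='b': k: 3→0; π[13]=1 (border 'b')
j=14 s[j]='b': π[14]=2 (border 'bb')
j=15 s[j]='b': k: 2→1; π[15]=2 (border 'bb')
j=16 s[j]='a': π[16]=3 (border 'bba')
j=17 s[j]='a': π[17]=4 (border 'bbaa')
j=18 s[j]='b': k: 4→0; π[18]=1 (border 'b')
j=19 s[j]='a': k: 1→0; π[19]=0 (border '')
j=20 s[j]='b': π[20]=1 (border 'b')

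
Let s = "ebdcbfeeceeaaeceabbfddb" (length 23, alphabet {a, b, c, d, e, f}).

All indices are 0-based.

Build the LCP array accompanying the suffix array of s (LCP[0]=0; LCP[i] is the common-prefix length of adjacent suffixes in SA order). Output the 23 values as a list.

sorted suffixes:
  #0 SA[0]=11  'aaeceabbfddb'
  #1 SA[1]=16  'abbfddb'
  #2 SA[2]=12  'aeceabbfddb'
  #3 SA[3]=22  'b'
  #4 SA[4]=17  'bbfddb'
  #5 SA[5]=1  'bdcbfeeceeaaeceabbfddb'
  #6 SA[6]=18  'bfddb'
  #7 SA[7]=4  'bfeeceeaaeceabbfddb'
  #8 SA[8]=3  'cbfeeceeaaeceabbfddb'
  #9 SA[9]=14  'ceabbfddb'
  #10 SA[10]=8  'ceeaaeceabbfddb'
  #11 SA[11]=21  'db'
  #12 SA[12]=2  'dcbfeeceeaaeceabbfddb'
  #13 SA[13]=20  'ddb'
  #14 SA[14]=10  'eaaeceabbfddb'
  #15 SA[15]=15  'eabbfddb'
  #16 SA[16]=0  'ebdcbfeeceeaaeceabbfddb'
  #17 SA[17]=13  'eceabbfddb'
  #18 SA[18]=7  'eceeaaeceabbfddb'
  #19 SA[19]=9  'eeaaeceabbfddb'
  #20 SA[20]=6  'eeceeaaeceabbfddb'
  #21 SA[21]=19  'fddb'
  #22 SA[22]=5  'feeceeaaeceabbfddb'

SA = [11, 16, 12, 22, 17, 1, 18, 4, 3, 14, 8, 21, 2, 20, 10, 15, 0, 13, 7, 9, 6, 19, 5]
[i] adj suffixes → lcp
  [1] 11/16 → 1 ('a')
  [2] 16/12 → 1 ('a')
  [3] 12/22 → 0 ('')
  [4] 22/17 → 1 ('b')
  [5] 17/1 → 1 ('b')
  [6] 1/18 → 1 ('b')
  [7] 18/4 → 2 ('bf')
  [8] 4/3 → 0 ('')
  [9] 3/14 → 1 ('c')
  [10] 14/8 → 2 ('ce')
  [11] 8/21 → 0 ('')
  [12] 21/2 → 1 ('d')
  [13] 2/20 → 1 ('d')
  [14] 20/10 → 0 ('')
  [15] 10/15 → 2 ('ea')
  [16] 15/0 → 1 ('e')
  [17] 0/13 → 1 ('e')
  [18] 13/7 → 3 ('ece')
  [19] 7/9 → 1 ('e')
  [20] 9/6 → 2 ('ee')
  [21] 6/19 → 0 ('')
  [22] 19/5 → 1 ('f')

[0, 1, 1, 0, 1, 1, 1, 2, 0, 1, 2, 0, 1, 1, 0, 2, 1, 1, 3, 1, 2, 0, 1]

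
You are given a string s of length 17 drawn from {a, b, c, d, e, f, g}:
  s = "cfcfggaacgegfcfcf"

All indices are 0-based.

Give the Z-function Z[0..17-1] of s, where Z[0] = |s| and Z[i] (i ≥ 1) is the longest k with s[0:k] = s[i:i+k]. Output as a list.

Z[0]=17
i=1: i≥r, start 0; Z[1]=0
i=2: i≥r, start 0; Z[2]=2 grow→box=[2,4)
i=3: min(r-i=1, Z[1]=0)=0; Z[3]=0
i=4: i≥r, start 0; Z[4]=0
i=5: i≥r, start 0; Z[5]=0
i=6: i≥r, start 0; Z[6]=0
i=7: i≥r, start 0; Z[7]=0
i=8: i≥r, start 0; Z[8]=1 grow→box=[8,9)
i=9: i≥r, start 0; Z[9]=0
i=10: i≥r, start 0; Z[10]=0
i=11: i≥r, start 0; Z[11]=0
i=12: i≥r, start 0; Z[12]=0
i=13: i≥r, start 0; Z[13]=4 grow→box=[13,17)
i=14: min(r-i=3, Z[1]=0)=0; Z[14]=0
i=15: min(r-i=2, Z[2]=2)=2; Z[15]=2
i=16: min(r-i=1, Z[3]=0)=0; Z[16]=0

[17, 0, 2, 0, 0, 0, 0, 0, 1, 0, 0, 0, 0, 4, 0, 2, 0]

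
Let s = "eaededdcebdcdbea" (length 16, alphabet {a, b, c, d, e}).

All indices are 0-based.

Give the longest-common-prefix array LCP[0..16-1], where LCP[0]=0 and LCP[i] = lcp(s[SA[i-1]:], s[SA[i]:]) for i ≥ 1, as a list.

[0, 1, 0, 1, 0, 1, 0, 1, 2, 1, 1, 0, 2, 1, 1, 2]

rank | idx | suffix
   0 |  15 | a
   1 |   1 | aededdcebdcdbea
   2 |   9 | bdcdbea
   3 |  13 | bea
   4 |  11 | cdbea
   5 |   7 | cebdcdbea
   6 |  12 | dbea
   7 |  10 | dcdbea
   8 |   6 | dcebdcdbea
   9 |   5 | ddcebdcdbea
  10 |   3 | deddcebdcdbea
  11 |  14 | ea
  12 |   0 | eaededdcebdcdbea
  13 |   8 | ebdcdbea
  14 |   4 | eddcebdcdbea
  15 |   2 | ededdcebdcdbea

SA = [15, 1, 9, 13, 11, 7, 12, 10, 6, 5, 3, 14, 0, 8, 4, 2]
i: (SA[i-1],SA[i]) lcp shared
  1: (15,1) 1 'a'
  2: (1,9) 0 ''
  3: (9,13) 1 'b'
  4: (13,11) 0 ''
  5: (11,7) 1 'c'
  6: (7,12) 0 ''
  7: (12,10) 1 'd'
  8: (10,6) 2 'dc'
  9: (6,5) 1 'd'
  10: (5,3) 1 'd'
  11: (3,14) 0 ''
  12: (14,0) 2 'ea'
  13: (0,8) 1 'e'
  14: (8,4) 1 'e'
  15: (4,2) 2 'ed'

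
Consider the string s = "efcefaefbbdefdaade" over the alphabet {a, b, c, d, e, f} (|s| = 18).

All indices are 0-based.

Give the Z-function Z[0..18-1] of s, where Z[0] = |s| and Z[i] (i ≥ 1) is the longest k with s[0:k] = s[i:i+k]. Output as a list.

[18, 0, 0, 2, 0, 0, 2, 0, 0, 0, 0, 2, 0, 0, 0, 0, 0, 1]

Z[0]=18
i=1: i≥r, start 0; Z[1]=0
i=2: i≥r, start 0; Z[2]=0
i=3: i≥r, start 0; Z[3]=2 extend→box=[3,5)
i=4: min(r-i=1, Z[1]=0)=0; Z[4]=0
i=5: i≥r, start 0; Z[5]=0
i=6: i≥r, start 0; Z[6]=2 extend→box=[6,8)
i=7: min(r-i=1, Z[1]=0)=0; Z[7]=0
i=8: i≥r, start 0; Z[8]=0
i=9: i≥r, start 0; Z[9]=0
i=10: i≥r, start 0; Z[10]=0
i=11: i≥r, start 0; Z[11]=2 extend→box=[11,13)
i=12: min(r-i=1, Z[1]=0)=0; Z[12]=0
i=13: i≥r, start 0; Z[13]=0
i=14: i≥r, start 0; Z[14]=0
i=15: i≥r, start 0; Z[15]=0
i=16: i≥r, start 0; Z[16]=0
i=17: i≥r, start 0; Z[17]=1 extend→box=[17,18)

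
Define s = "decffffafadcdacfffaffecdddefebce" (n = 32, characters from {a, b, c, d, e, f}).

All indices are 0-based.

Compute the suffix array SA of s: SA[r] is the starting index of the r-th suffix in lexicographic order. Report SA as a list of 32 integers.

rank→(start, suffix):
  0 → (13, 'acfffaffecdddefebce')
  1 → (9, 'adcdacfffaffecdddefebce')
  2 → (7, 'afadcdacfffaffecdddefebce')
  3 → (18, 'affecdddefebce')
  4 → (29, 'bce')
  5 → (11, 'cdacfffaffecdddefebce')
  6 → (22, 'cdddefebce')
  7 → (30, 'ce')
  8 → (14, 'cfffaffecdddefebce')
  9 → (2, 'cffffafadcdacfffaffecdddefebce')
  10 → (12, 'dacfffaffecdddefebce')
  11 → (10, 'dcdacfffaffecdddefebce')
  12 → (23, 'dddefebce')
  13 → (24, 'ddefebce')
  14 → (0, 'decffffafadcdacfffaffecdddefebce')
  15 → (25, 'defebce')
  16 → (31, 'e')
  17 → (28, 'ebce')
  18 → (21, 'ecdddefebce')
  19 → (1, 'ecffffafadcdacfffaffecdddefebce')
  20 → (26, 'efebce')
  21 → (8, 'fadcdacfffaffecdddefebce')
  22 → (6, 'fafadcdacfffaffecdddefebce')
  23 → (17, 'faffecdddefebce')
  24 → (27, 'febce')
  25 → (20, 'fecdddefebce')
  26 → (5, 'ffafadcdacfffaffecdddefebce')
  27 → (16, 'ffaffecdddefebce')
  28 → (19, 'ffecdddefebce')
  29 → (4, 'fffafadcdacfffaffecdddefebce')
  30 → (15, 'fffaffecdddefebce')
  31 → (3, 'ffffafadcdacfffaffecdddefebce')

[13, 9, 7, 18, 29, 11, 22, 30, 14, 2, 12, 10, 23, 24, 0, 25, 31, 28, 21, 1, 26, 8, 6, 17, 27, 20, 5, 16, 19, 4, 15, 3]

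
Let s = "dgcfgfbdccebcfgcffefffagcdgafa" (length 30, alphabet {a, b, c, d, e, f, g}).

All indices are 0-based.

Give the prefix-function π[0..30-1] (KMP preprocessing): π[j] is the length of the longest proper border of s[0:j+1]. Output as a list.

[0, 0, 0, 0, 0, 0, 0, 1, 0, 0, 0, 0, 0, 0, 0, 0, 0, 0, 0, 0, 0, 0, 0, 0, 0, 1, 2, 0, 0, 0]

π[0] = 0
j=1 s[j]='g': π[1]=0 (border '')
j=2 s[j]='c': π[2]=0 (border '')
j=3 s[j]='f': π[3]=0 (border '')
j=4 s[j]='g': π[4]=0 (border '')
j=5 s[j]='f': π[5]=0 (border '')
j=6 s[j]='b': π[6]=0 (border '')
j=7 s[j]='d': π[7]=1 (border 'd')
j=8 s[j]='c': k: 1→0; π[8]=0 (border '')
j=9 s[j]='c': π[9]=0 (border '')
j=10 s[j]='e': π[10]=0 (border '')
j=11 s[j]='b': π[11]=0 (border '')
j=12 s[j]='c': π[12]=0 (border '')
j=13 s[j]='f': π[13]=0 (border '')
j=14 s[j]='g': π[14]=0 (border '')
j=15 s[j]='c': π[15]=0 (border '')
j=16 s[j]='f': π[16]=0 (border '')
j=17 s[j]='f': π[17]=0 (border '')
j=18 s[j]='e': π[18]=0 (border '')
j=19 s[j]='f': π[19]=0 (border '')
j=20 s[j]='f': π[20]=0 (border '')
j=21 s[j]='f': π[21]=0 (border '')
j=22 s[j]='a': π[22]=0 (border '')
j=23 s[j]='g': π[23]=0 (border '')
j=24 s[j]='c': π[24]=0 (border '')
j=25 s[j]='d': π[25]=1 (border 'd')
j=26 s[j]='g': π[26]=2 (border 'dg')
j=27 s[j]='a': k: 2→0; π[27]=0 (border '')
j=28 s[j]='f': π[28]=0 (border '')
j=29 s[j]='a': π[29]=0 (border '')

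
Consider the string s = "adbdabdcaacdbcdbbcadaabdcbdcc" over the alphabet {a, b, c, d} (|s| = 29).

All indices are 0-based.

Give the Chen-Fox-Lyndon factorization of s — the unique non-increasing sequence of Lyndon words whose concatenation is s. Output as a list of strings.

emit factor 1: 'adbd' (i=0, period=4)
emit factor 2: 'abdc' (i=4, period=4)
emit factor 3: 'aacdbcdbbcad' (i=8, period=12)
emit factor 4: 'aabdcbdcc' (i=20, period=9)

["adbd", "abdc", "aacdbcdbbcad", "aabdcbdcc"]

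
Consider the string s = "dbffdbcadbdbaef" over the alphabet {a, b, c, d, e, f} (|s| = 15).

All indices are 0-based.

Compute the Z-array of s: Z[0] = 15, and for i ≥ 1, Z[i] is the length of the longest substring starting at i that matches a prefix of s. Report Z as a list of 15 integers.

Z[0]=15
i=1: outside box; Z[1]=0
i=2: outside box; Z[2]=0
i=3: outside box; Z[3]=0
i=4: outside box; Z[4]=2 extend→box=[4,6)
i=5: min(r-i=1, Z[1]=0)=0; Z[5]=0
i=6: outside box; Z[6]=0
i=7: outside box; Z[7]=0
i=8: outside box; Z[8]=2 extend→box=[8,10)
i=9: min(r-i=1, Z[1]=0)=0; Z[9]=0
i=10: outside box; Z[10]=2 extend→box=[10,12)
i=11: min(r-i=1, Z[1]=0)=0; Z[11]=0
i=12: outside box; Z[12]=0
i=13: outside box; Z[13]=0
i=14: outside box; Z[14]=0

[15, 0, 0, 0, 2, 0, 0, 0, 2, 0, 2, 0, 0, 0, 0]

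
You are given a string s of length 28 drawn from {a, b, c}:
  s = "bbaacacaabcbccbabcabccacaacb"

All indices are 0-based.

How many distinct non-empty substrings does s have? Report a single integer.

rank | idx | suffix
   0 |   7 | aabcbccbabcabccacaacb
   1 |   2 | aacacaabcbccbabcabccacaacb
   2 |  24 | aacb
   3 |  15 | abcabccacaacb
   4 |   8 | abcbccbabcabccacaacb
   5 |  18 | abccacaacb
   6 |   5 | acaabcbccbabcabccacaacb
   7 |  22 | acaacb
   8 |   3 | acacaabcbccbabcabccacaacb
   9 |  25 | acb
  10 |  27 | b
  11 |   1 | baacacaabcbccbabcabccacaacb
  12 |  14 | babcabccacaacb
  13 |   0 | bbaacacaabcbccbabcabccacaacb
  14 |  16 | bcabccacaacb
  15 |   9 | bcbccbabcabccacaacb
  16 |  19 | bccacaacb
  17 |  11 | bccbabcabccacaacb
  18 |   6 | caabcbccbabcabccacaacb
  19 |  23 | caacb
  20 |  17 | cabccacaacb
  21 |   4 | cacaabcbccbabcabccacaacb
  22 |  21 | cacaacb
  23 |  26 | cb
  24 |  13 | cbabcabccacaacb
  25 |  10 | cbccbabcabccacaacb
  26 |  20 | ccacaacb
  27 |  12 | ccbabcabccacaacb

SA = [7, 2, 24, 15, 8, 18, 5, 22, 3, 25, 27, 1, 14, 0, 16, 9, 19, 11, 6, 23, 17, 4, 21, 26, 13, 10, 20, 12]
i: (SA[i-1],SA[i]) lcp shared
  1: (7,2) 2 'aa'
  2: (2,24) 3 'aac'
  3: (24,15) 1 'a'
  4: (15,8) 3 'abc'
  5: (8,18) 3 'abc'
  6: (18,5) 1 'a'
  7: (5,22) 4 'acaa'
  8: (22,3) 3 'aca'
  9: (3,25) 2 'ac'
  10: (25,27) 0 ''
  11: (27,1) 1 'b'
  12: (1,14) 2 'ba'
  13: (14,0) 1 'b'
  14: (0,16) 1 'b'
  15: (16,9) 2 'bc'
  16: (9,19) 2 'bc'
  17: (19,11) 3 'bcc'
  18: (11,6) 0 ''
  19: (6,23) 3 'caa'
  20: (23,17) 2 'ca'
  21: (17,4) 2 'ca'
  22: (4,21) 5 'cacaa'
  23: (21,26) 1 'c'
  24: (26,13) 2 'cb'
  25: (13,10) 2 'cb'
  26: (10,20) 1 'c'
  27: (20,12) 2 'cc'

n(n+1)/2 = 28·29/2 = 406
Σ LCP = 0 + 2 + 3 + 1 + 3 + 3 + 1 + 4 + 3 + 2 + 0 + 1 + 2 + 1 + 1 + 2 + 2 + 3 + 0 + 3 + 2 + 2 + 5 + 1 + 2 + 2 + 1 + 2 = 54
distinct = 406 − 54 = 352

352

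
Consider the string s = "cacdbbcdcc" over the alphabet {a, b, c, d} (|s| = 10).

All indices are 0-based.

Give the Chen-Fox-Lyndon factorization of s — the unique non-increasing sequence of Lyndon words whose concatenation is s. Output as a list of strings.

["c", "acdbbcdcc"]

emit factor 1: 'c' (i=0, period=1)
emit factor 2: 'acdbbcdcc' (i=1, period=9)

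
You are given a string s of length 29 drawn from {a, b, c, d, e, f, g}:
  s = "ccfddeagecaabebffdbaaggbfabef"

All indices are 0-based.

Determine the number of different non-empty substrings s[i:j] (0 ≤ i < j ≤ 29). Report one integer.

406

rank | idx | suffix
   0 |  10 | aabebffdbaaggbfabef
   1 |  19 | aaggbfabef
   2 |  11 | abebffdbaaggbfabef
   3 |  25 | abef
   4 |   6 | agecaabebffdbaaggbfabef
   5 |  20 | aggbfabef
   6 |  18 | baaggbfabef
   7 |  12 | bebffdbaaggbfabef
   8 |  26 | bef
   9 |  23 | bfabef
  10 |  14 | bffdbaaggbfabef
  11 |   9 | caabebffdbaaggbfabef
  12 |   0 | ccfddeagecaabebffdbaaggbfabef
  13 |   1 | cfddeagecaabebffdbaaggbfabef
  14 |  17 | dbaaggbfabef
  15 |   3 | ddeagecaabebffdbaaggbfabef
  16 |   4 | deagecaabebffdbaaggbfabef
  17 |   5 | eagecaabebffdbaaggbfabef
  18 |  13 | ebffdbaaggbfabef
  19 |   8 | ecaabebffdbaaggbfabef
  20 |  27 | ef
  21 |  28 | f
  22 |  24 | fabef
  23 |  16 | fdbaaggbfabef
  24 |   2 | fddeagecaabebffdbaaggbfabef
  25 |  15 | ffdbaaggbfabef
  26 |  22 | gbfabef
  27 |   7 | gecaabebffdbaaggbfabef
  28 |  21 | ggbfabef

SA = [10, 19, 11, 25, 6, 20, 18, 12, 26, 23, 14, 9, 0, 1, 17, 3, 4, 5, 13, 8, 27, 28, 24, 16, 2, 15, 22, 7, 21]
[i] adj suffixes → lcp
  [1] 10/19 → 2 ('aa')
  [2] 19/11 → 1 ('a')
  [3] 11/25 → 3 ('abe')
  [4] 25/6 → 1 ('a')
  [5] 6/20 → 2 ('ag')
  [6] 20/18 → 0 ('')
  [7] 18/12 → 1 ('b')
  [8] 12/26 → 2 ('be')
  [9] 26/23 → 1 ('b')
  [10] 23/14 → 2 ('bf')
  [11] 14/9 → 0 ('')
  [12] 9/0 → 1 ('c')
  [13] 0/1 → 1 ('c')
  [14] 1/17 → 0 ('')
  [15] 17/3 → 1 ('d')
  [16] 3/4 → 1 ('d')
  [17] 4/5 → 0 ('')
  [18] 5/13 → 1 ('e')
  [19] 13/8 → 1 ('e')
  [20] 8/27 → 1 ('e')
  [21] 27/28 → 0 ('')
  [22] 28/24 → 1 ('f')
  [23] 24/16 → 1 ('f')
  [24] 16/2 → 2 ('fd')
  [25] 2/15 → 1 ('f')
  [26] 15/22 → 0 ('')
  [27] 22/7 → 1 ('g')
  [28] 7/21 → 1 ('g')

n(n+1)/2 = 29·30/2 = 435
Σ LCP = 0 + 2 + 1 + 3 + 1 + 2 + 0 + 1 + 2 + 1 + 2 + 0 + 1 + 1 + 0 + 1 + 1 + 0 + 1 + 1 + 1 + 0 + 1 + 1 + 2 + 1 + 0 + 1 + 1 = 29
distinct = 435 − 29 = 406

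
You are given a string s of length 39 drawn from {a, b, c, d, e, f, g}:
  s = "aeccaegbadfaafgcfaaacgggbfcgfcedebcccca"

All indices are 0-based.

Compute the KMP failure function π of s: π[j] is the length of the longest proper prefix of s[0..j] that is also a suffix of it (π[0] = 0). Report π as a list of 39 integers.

[0, 0, 0, 0, 1, 2, 0, 0, 1, 0, 0, 1, 1, 0, 0, 0, 0, 1, 1, 1, 0, 0, 0, 0, 0, 0, 0, 0, 0, 0, 0, 0, 0, 0, 0, 0, 0, 0, 1]

π[0] = 0
j=1 s[j]='e': π[1]=0 (border '')
j=2 s[j]='c': π[2]=0 (border '')
j=3 s[j]='c': π[3]=0 (border '')
j=4 s[j]='a': π[4]=1 (border 'a')
j=5 s[j]='e': π[5]=2 (border 'ae')
j=6 s[j]='g': k: 2→0; π[6]=0 (border '')
j=7 s[j]='b': π[7]=0 (border '')
j=8 s[j]='a': π[8]=1 (border 'a')
j=9 s[j]='d': k: 1→0; π[9]=0 (border '')
j=10 s[j]='f': π[10]=0 (border '')
j=11 s[j]='a': π[11]=1 (border 'a')
j=12 s[j]='a': k: 1→0; π[12]=1 (border 'a')
j=13 s[j]='f': k: 1→0; π[13]=0 (border '')
j=14 s[j]='g': π[14]=0 (border '')
j=15 s[j]='c': π[15]=0 (border '')
j=16 s[j]='f': π[16]=0 (border '')
j=17 s[j]='a': π[17]=1 (border 'a')
j=18 s[j]='a': k: 1→0; π[18]=1 (border 'a')
j=19 s[j]='a': k: 1→0; π[19]=1 (border 'a')
j=20 s[j]='c': k: 1→0; π[20]=0 (border '')
j=21 s[j]='g': π[21]=0 (border '')
j=22 s[j]='g': π[22]=0 (border '')
j=23 s[j]='g': π[23]=0 (border '')
j=24 s[j]='b': π[24]=0 (border '')
j=25 s[j]='f': π[25]=0 (border '')
j=26 s[j]='c': π[26]=0 (border '')
j=27 s[j]='g': π[27]=0 (border '')
j=28 s[j]='f': π[28]=0 (border '')
j=29 s[j]='c': π[29]=0 (border '')
j=30 s[j]='e': π[30]=0 (border '')
j=31 s[j]='d': π[31]=0 (border '')
j=32 s[j]='e': π[32]=0 (border '')
j=33 s[j]='b': π[33]=0 (border '')
j=34 s[j]='c': π[34]=0 (border '')
j=35 s[j]='c': π[35]=0 (border '')
j=36 s[j]='c': π[36]=0 (border '')
j=37 s[j]='c': π[37]=0 (border '')
j=38 s[j]='a': π[38]=1 (border 'a')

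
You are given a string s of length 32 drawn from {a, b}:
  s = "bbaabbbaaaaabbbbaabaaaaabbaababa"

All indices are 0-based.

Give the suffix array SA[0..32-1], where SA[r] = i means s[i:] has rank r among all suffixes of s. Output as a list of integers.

rank→(start, suffix):
  0 → (31, 'a')
  1 → (19, 'aaaaabbaababa')
  2 → (7, 'aaaaabbbbaabaaaaabbaababa')
  3 → (20, 'aaaabbaababa')
  4 → (8, 'aaaabbbbaabaaaaabbaababa')
  5 → (21, 'aaabbaababa')
  6 → (9, 'aaabbbbaabaaaaabbaababa')
  7 → (16, 'aabaaaaabbaababa')
  8 → (26, 'aababa')
  9 → (22, 'aabbaababa')
  10 → (2, 'aabbbaaaaabbbbaabaaaaabbaababa')
  11 → (10, 'aabbbbaabaaaaabbaababa')
  12 → (29, 'aba')
  13 → (17, 'abaaaaabbaababa')
  14 → (27, 'ababa')
  15 → (23, 'abbaababa')
  16 → (3, 'abbbaaaaabbbbaabaaaaabbaababa')
  17 → (11, 'abbbbaabaaaaabbaababa')
  18 → (30, 'ba')
  19 → (18, 'baaaaabbaababa')
  20 → (6, 'baaaaabbbbaabaaaaabbaababa')
  21 → (15, 'baabaaaaabbaababa')
  22 → (25, 'baababa')
  23 → (1, 'baabbbaaaaabbbbaabaaaaabbaababa')
  24 → (28, 'baba')
  25 → (5, 'bbaaaaabbbbaabaaaaabbaababa')
  26 → (14, 'bbaabaaaaabbaababa')
  27 → (24, 'bbaababa')
  28 → (0, 'bbaabbbaaaaabbbbaabaaaaabbaababa')
  29 → (4, 'bbbaaaaabbbbaabaaaaabbaababa')
  30 → (13, 'bbbaabaaaaabbaababa')
  31 → (12, 'bbbbaabaaaaabbaababa')

[31, 19, 7, 20, 8, 21, 9, 16, 26, 22, 2, 10, 29, 17, 27, 23, 3, 11, 30, 18, 6, 15, 25, 1, 28, 5, 14, 24, 0, 4, 13, 12]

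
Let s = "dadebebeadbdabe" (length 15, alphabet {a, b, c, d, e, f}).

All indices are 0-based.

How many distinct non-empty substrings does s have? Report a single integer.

103

sorted suffixes:
  #0 SA[0]=12  'abe'
  #1 SA[1]=8  'adbdabe'
  #2 SA[2]=1  'adebebeadbdabe'
  #3 SA[3]=10  'bdabe'
  #4 SA[4]=13  'be'
  #5 SA[5]=6  'beadbdabe'
  #6 SA[6]=4  'bebeadbdabe'
  #7 SA[7]=11  'dabe'
  #8 SA[8]=0  'dadebebeadbdabe'
  #9 SA[9]=9  'dbdabe'
  #10 SA[10]=2  'debebeadbdabe'
  #11 SA[11]=14  'e'
  #12 SA[12]=7  'eadbdabe'
  #13 SA[13]=5  'ebeadbdabe'
  #14 SA[14]=3  'ebebeadbdabe'

SA = [12, 8, 1, 10, 13, 6, 4, 11, 0, 9, 2, 14, 7, 5, 3]
[i] adj suffixes → lcp
  [1] 12/8 → 1 ('a')
  [2] 8/1 → 2 ('ad')
  [3] 1/10 → 0 ('')
  [4] 10/13 → 1 ('b')
  [5] 13/6 → 2 ('be')
  [6] 6/4 → 2 ('be')
  [7] 4/11 → 0 ('')
  [8] 11/0 → 2 ('da')
  [9] 0/9 → 1 ('d')
  [10] 9/2 → 1 ('d')
  [11] 2/14 → 0 ('')
  [12] 14/7 → 1 ('e')
  [13] 7/5 → 1 ('e')
  [14] 5/3 → 3 ('ebe')

n(n+1)/2 = 15·16/2 = 120
Σ LCP = 0 + 1 + 2 + 0 + 1 + 2 + 2 + 0 + 2 + 1 + 1 + 0 + 1 + 1 + 3 = 17
distinct = 120 − 17 = 103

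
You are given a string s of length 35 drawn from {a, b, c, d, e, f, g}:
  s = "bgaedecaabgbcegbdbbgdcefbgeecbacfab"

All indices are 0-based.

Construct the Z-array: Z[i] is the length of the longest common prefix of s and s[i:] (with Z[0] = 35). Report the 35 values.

Z[0]=35
i=1: i≥r, start 0; Z[1]=0
i=2: i≥r, start 0; Z[2]=0
i=3: i≥r, start 0; Z[3]=0
i=4: i≥r, start 0; Z[4]=0
i=5: i≥r, start 0; Z[5]=0
i=6: i≥r, start 0; Z[6]=0
i=7: i≥r, start 0; Z[7]=0
i=8: i≥r, start 0; Z[8]=0
i=9: i≥r, start 0; Z[9]=2 grow→box=[9,11)
i=10: min(r-i=1, Z[1]=0)=0; Z[10]=0
i=11: i≥r, start 0; Z[11]=1 grow→box=[11,12)
i=12: i≥r, start 0; Z[12]=0
i=13: i≥r, start 0; Z[13]=0
i=14: i≥r, start 0; Z[14]=0
i=15: i≥r, start 0; Z[15]=1 grow→box=[15,16)
i=16: i≥r, start 0; Z[16]=0
i=17: i≥r, start 0; Z[17]=1 grow→box=[17,18)
i=18: i≥r, start 0; Z[18]=2 grow→box=[18,20)
i=19: min(r-i=1, Z[1]=0)=0; Z[19]=0
i=20: i≥r, start 0; Z[20]=0
i=21: i≥r, start 0; Z[21]=0
i=22: i≥r, start 0; Z[22]=0
i=23: i≥r, start 0; Z[23]=0
i=24: i≥r, start 0; Z[24]=2 grow→box=[24,26)
i=25: min(r-i=1, Z[1]=0)=0; Z[25]=0
i=26: i≥r, start 0; Z[26]=0
i=27: i≥r, start 0; Z[27]=0
i=28: i≥r, start 0; Z[28]=0
i=29: i≥r, start 0; Z[29]=1 grow→box=[29,30)
i=30: i≥r, start 0; Z[30]=0
i=31: i≥r, start 0; Z[31]=0
i=32: i≥r, start 0; Z[32]=0
i=33: i≥r, start 0; Z[33]=0
i=34: i≥r, start 0; Z[34]=1 grow→box=[34,35)

[35, 0, 0, 0, 0, 0, 0, 0, 0, 2, 0, 1, 0, 0, 0, 1, 0, 1, 2, 0, 0, 0, 0, 0, 2, 0, 0, 0, 0, 1, 0, 0, 0, 0, 1]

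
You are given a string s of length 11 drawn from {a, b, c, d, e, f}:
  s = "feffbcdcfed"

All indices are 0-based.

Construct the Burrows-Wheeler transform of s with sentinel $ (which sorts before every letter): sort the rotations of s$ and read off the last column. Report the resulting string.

rank  rotation      last
    0  $feffbcdcfed  d
    1  bcdcfed$feff  f
    2  cdcfed$feffb  b
    3  cfed$feffbcd  d
    4  d$feffbcdcfe  e
    5  dcfed$feffbc  c
    6  ed$feffbcdcf  f
    7  effbcdcfed$f  f
    8  fbcdcfed$fef  f
    9  fed$feffbcdc  c
   10  feffbcdcfed$  $
   11  ffbcdcfed$fe  e

dfbdecfffc$e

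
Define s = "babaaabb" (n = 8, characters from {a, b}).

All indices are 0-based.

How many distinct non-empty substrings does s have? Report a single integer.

27

rank→(start, suffix):
  0 → (3, 'aaabb')
  1 → (4, 'aabb')
  2 → (1, 'abaaabb')
  3 → (5, 'abb')
  4 → (7, 'b')
  5 → (2, 'baaabb')
  6 → (0, 'babaaabb')
  7 → (6, 'bb')

SA = [3, 4, 1, 5, 7, 2, 0, 6]
[i] adj suffixes → lcp
  [1] 3/4 → 2 ('aa')
  [2] 4/1 → 1 ('a')
  [3] 1/5 → 2 ('ab')
  [4] 5/7 → 0 ('')
  [5] 7/2 → 1 ('b')
  [6] 2/0 → 2 ('ba')
  [7] 0/6 → 1 ('b')

n(n+1)/2 = 8·9/2 = 36
Σ LCP = 0 + 2 + 1 + 2 + 0 + 1 + 2 + 1 = 9
distinct = 36 − 9 = 27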